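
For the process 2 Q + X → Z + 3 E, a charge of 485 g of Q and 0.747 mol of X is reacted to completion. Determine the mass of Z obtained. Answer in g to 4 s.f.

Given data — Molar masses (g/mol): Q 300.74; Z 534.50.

n(Q) = 485.0 / 300.74 = 1.613 mol
n(X) = 0.7470 mol
n/ν for Q = 1.613/2 = 0.8065
n/ν for X = 0.7470/1 = 0.7470
Smallest n/ν is X → limiting reagent.
n(Z) = (1/1) × 0.7470 = 0.7470 mol
mass = 0.7470 × 534.50 = 399.3 g

399.3 g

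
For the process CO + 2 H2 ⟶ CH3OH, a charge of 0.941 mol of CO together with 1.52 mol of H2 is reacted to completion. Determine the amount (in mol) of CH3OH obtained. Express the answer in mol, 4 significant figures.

n(CO) = 0.9410 mol
n(H2) = 1.520 mol
n/ν for CO = 0.9410/1 = 0.9410
n/ν for H2 = 1.520/2 = 0.7600
Smallest n/ν is H2 → limiting reagent.
n(CH3OH) = (1/2) × 1.520 = 0.7600 mol

0.7600 mol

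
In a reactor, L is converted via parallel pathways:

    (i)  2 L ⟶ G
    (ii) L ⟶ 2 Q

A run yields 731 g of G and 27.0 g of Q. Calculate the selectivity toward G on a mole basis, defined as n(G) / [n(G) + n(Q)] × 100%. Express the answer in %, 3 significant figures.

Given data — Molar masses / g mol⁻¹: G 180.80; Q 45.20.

n(G) = 731 / 180.80 = 4.043 mol
n(Q) = 27.0 / 45.20 = 0.5973 mol
selectivity = 4.043/(4.043+0.5973) × 100 = 87.13 %

87.1 %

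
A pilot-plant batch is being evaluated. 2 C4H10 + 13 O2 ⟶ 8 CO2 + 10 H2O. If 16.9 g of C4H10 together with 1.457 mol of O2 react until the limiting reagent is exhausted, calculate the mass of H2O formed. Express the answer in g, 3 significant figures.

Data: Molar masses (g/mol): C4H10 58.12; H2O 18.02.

n(C4H10) = 16.90 / 58.12 = 0.2908 mol
n(O2) = 1.457 mol
n/ν → C4H10: 0.1454, O2: 0.1121; O2 is limiting.
n(H2O) = (10/13) × 1.457 = 1.121 mol
mass = 1.121 × 18.02 = 20.20 g

20.2 g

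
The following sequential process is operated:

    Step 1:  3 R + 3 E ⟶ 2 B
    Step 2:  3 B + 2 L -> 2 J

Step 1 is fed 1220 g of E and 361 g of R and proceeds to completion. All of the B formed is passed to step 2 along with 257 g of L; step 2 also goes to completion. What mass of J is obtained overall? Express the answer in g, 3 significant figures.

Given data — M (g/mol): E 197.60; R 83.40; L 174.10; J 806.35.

1190 g

Step 1:
n(E) = 1220 / 197.60 = 6.174 mol
n(R) = 361.0 / 83.40 = 4.329 mol
n/ν for E = 6.174/3 = 2.058
n/ν for R = 4.329/3 = 1.443
Smallest n/ν is R → limiting reagent.
n(B) produced = (2/3) × 4.329 = 2.886 mol
Step 2:
n(B) available = 2.886 mol
n(L) = 257.0 / 174.10 = 1.476 mol
n/ν for B = 2.886/3 = 0.9620
n/ν for L = 1.476/2 = 0.7380
Smallest n/ν is L → limiting reagent.
n(J) = (2/2) × 1.476 = 1.476 mol
mass = 1.476 × 806.35 = 1190 g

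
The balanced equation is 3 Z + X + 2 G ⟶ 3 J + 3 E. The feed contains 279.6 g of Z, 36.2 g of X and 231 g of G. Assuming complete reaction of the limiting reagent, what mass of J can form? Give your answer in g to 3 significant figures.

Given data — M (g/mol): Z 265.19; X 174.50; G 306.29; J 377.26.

n(Z) = 279.6 / 265.19 = 1.054 mol
n(X) = 36.20 / 174.50 = 0.2074 mol
n(G) = 231.0 / 306.29 = 0.7542 mol
n/ν for Z = 1.054/3 = 0.3513
n/ν for X = 0.2074/1 = 0.2074
n/ν for G = 0.7542/2 = 0.3771
Smallest n/ν is X → limiting reagent.
n(J) = (3/1) × 0.2074 = 0.6222 mol
mass = 0.6222 × 377.26 = 234.7 g

235 g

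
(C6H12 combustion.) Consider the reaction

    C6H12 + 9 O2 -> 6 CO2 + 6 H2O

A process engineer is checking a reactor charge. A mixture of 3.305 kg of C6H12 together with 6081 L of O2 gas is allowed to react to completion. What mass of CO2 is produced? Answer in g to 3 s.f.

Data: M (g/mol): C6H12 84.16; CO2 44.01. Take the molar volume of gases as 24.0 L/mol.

n(C6H12) = 3.305×1000 / 84.16 = 39.27 mol
n(O2) = 6081 / 24.0 = 253.4 mol
n/ν for C6H12 = 39.27/1 = 39.27
n/ν for O2 = 253.4/9 = 28.16
Smallest n/ν is O2 → limiting reagent.
n(CO2) = (6/9) × 253.4 = 168.9 mol
mass = 168.9 × 44.01 = 7433 g

7430 g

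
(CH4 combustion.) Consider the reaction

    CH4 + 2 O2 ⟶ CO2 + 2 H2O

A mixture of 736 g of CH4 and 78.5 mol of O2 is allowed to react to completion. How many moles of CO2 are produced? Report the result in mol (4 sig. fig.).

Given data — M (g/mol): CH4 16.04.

39.25 mol

n(CH4) = 736.0 / 16.04 = 45.89 mol
n(O2) = 78.50 mol
n/ν for CH4 = 45.89/1 = 45.89
n/ν for O2 = 78.50/2 = 39.25
Smallest n/ν is O2 → limiting reagent.
n(CO2) = (1/2) × 78.50 = 39.25 mol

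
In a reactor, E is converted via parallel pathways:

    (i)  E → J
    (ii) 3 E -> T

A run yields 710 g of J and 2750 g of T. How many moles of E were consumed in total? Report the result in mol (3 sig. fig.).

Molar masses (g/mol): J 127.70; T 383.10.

n(J) = 710 / 127.70 = 5.560 mol
n(T) = 2750 / 383.10 = 7.178 mol
n(E) via (i) = (1/1)×5.560 = 5.560 mol
n(E) via (ii) = (3/1)×7.178 = 21.53 mol
total n(E) = 5.560 + 21.53 = 27.09 mol

27.1 mol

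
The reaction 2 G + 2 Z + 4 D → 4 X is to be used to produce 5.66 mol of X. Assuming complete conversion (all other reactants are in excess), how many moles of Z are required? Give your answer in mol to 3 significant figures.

n(X) = 5.660 mol
n(Z) = (2/4) × 5.660 = 2.830 mol

2.83 mol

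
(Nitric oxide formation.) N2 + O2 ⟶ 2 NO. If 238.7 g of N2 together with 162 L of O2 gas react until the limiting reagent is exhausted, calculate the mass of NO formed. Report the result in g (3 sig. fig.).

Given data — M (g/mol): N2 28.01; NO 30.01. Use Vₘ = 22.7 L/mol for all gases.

n(N2) = 238.7 / 28.01 = 8.522 mol
n(O2) = 162.0 / 22.7 = 7.137 mol
n/ν for N2 = 8.522/1 = 8.522
n/ν for O2 = 7.137/1 = 7.137
Smallest n/ν is O2 → limiting reagent.
n(NO) = (2/1) × 7.137 = 14.27 mol
mass = 14.27 × 30.01 = 428.2 g

428 g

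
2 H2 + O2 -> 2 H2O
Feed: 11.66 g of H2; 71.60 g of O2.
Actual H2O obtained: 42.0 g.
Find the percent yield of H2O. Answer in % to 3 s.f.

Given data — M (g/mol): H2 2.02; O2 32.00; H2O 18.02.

52.1 %

n(H2) = 11.66 / 2.02 = 5.772 mol
n(O2) = 71.60 / 32.00 = 2.238 mol
n/ν → H2: 2.886, O2: 2.238; O2 is limiting.
theoretical n(H2O) = (2/1) × 2.238 = 4.476 mol → 80.66 g
% yield = 42.0 / 80.66 × 100 = 52.07 %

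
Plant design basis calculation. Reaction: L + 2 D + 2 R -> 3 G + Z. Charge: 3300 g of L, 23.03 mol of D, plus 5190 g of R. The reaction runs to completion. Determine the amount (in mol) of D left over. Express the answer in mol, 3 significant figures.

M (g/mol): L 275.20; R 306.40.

n(L) = 3300 / 275.20 = 11.99 mol
n(D) = 23.03 mol
n(R) = 5190 / 306.40 = 16.94 mol
n/ν for L = 11.99/1 = 11.99
n/ν for D = 23.03/2 = 11.52
n/ν for R = 16.94/2 = 8.470
Smallest n/ν is R → limiting reagent.
D consumed = (2/2) × 16.94 = 16.94 mol
D remaining = 23.03 − 16.94 = 6.090 mol

6.09 mol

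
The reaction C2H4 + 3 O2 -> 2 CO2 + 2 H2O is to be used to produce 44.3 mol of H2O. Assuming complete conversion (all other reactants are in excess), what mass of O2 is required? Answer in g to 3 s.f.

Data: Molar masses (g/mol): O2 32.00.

n(H2O) = 44.30 mol
n(O2) = (3/2) × 44.30 = 66.45 mol
mass = 66.45 × 32.00 = 2126 g

2130 g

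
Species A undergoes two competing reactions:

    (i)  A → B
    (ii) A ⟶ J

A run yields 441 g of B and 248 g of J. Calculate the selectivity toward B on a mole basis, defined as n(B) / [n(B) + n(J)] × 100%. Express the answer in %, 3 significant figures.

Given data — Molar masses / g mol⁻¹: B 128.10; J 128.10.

64.0 %

n(B) = 441 / 128.10 = 3.443 mol
n(J) = 248 / 128.10 = 1.936 mol
selectivity = 3.443/(3.443+1.936) × 100 = 64.01 %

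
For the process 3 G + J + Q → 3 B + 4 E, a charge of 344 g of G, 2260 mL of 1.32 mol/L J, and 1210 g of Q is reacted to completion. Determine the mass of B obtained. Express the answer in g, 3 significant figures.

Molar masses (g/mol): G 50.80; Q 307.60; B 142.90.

968 g

n(G) = 344.0 / 50.80 = 6.772 mol
n(J) = 1.32 × 2260/1000 = 2.983 mol
n(Q) = 1210 / 307.60 = 3.934 mol
n/ν for G = 6.772/3 = 2.257
n/ν for J = 2.983/1 = 2.983
n/ν for Q = 3.934/1 = 3.934
Smallest n/ν is G → limiting reagent.
n(B) = (3/3) × 6.772 = 6.772 mol
mass = 6.772 × 142.90 = 967.7 g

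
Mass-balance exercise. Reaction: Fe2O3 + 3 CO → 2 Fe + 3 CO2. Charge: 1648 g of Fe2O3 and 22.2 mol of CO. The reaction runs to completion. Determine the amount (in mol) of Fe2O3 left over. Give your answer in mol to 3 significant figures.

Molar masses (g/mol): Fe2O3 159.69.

n(Fe2O3) = 1648 / 159.69 = 10.32 mol
n(CO) = 22.20 mol
n/ν for Fe2O3 = 10.32/1 = 10.32
n/ν for CO = 22.20/3 = 7.400
Smallest n/ν is CO → limiting reagent.
Fe2O3 consumed = (1/3) × 22.20 = 7.400 mol
Fe2O3 remaining = 10.32 − 7.400 = 2.920 mol

2.92 mol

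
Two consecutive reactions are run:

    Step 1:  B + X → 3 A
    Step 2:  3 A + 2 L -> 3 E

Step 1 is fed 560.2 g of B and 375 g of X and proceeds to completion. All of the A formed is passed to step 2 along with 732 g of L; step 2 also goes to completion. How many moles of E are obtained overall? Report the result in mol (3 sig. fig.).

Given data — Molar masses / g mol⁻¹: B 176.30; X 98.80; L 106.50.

9.53 mol

Step 1:
n(B) = 560.2 / 176.30 = 3.178 mol
n(X) = 375.0 / 98.80 = 3.796 mol
n/ν for B = 3.178/1 = 3.178
n/ν for X = 3.796/1 = 3.796
Smallest n/ν is B → limiting reagent.
n(A) produced = (3/1) × 3.178 = 9.534 mol
Step 2:
n(A) available = 9.534 mol
n(L) = 732.0 / 106.50 = 6.873 mol
n/ν for A = 9.534/3 = 3.178
n/ν for L = 6.873/2 = 3.437
Smallest n/ν is A → limiting reagent.
n(E) = (3/3) × 9.534 = 9.534 mol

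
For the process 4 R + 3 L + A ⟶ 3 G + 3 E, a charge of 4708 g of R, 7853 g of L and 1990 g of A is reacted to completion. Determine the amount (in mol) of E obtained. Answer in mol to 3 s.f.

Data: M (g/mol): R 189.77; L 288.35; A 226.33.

n(R) = 4708 / 189.77 = 24.81 mol
n(L) = 7853 / 288.35 = 27.23 mol
n(A) = 1990 / 226.33 = 8.792 mol
n/ν for R = 24.81/4 = 6.203
n/ν for L = 27.23/3 = 9.077
n/ν for A = 8.792/1 = 8.792
Smallest n/ν is R → limiting reagent.
n(E) = (3/4) × 24.81 = 18.61 mol

18.6 mol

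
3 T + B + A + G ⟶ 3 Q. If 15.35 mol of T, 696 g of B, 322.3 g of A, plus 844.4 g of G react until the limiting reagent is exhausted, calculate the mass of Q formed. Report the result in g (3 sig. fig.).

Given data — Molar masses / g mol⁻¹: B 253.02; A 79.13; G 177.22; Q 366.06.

3020 g

n(T) = 15.35 mol
n(B) = 696.0 / 253.02 = 2.751 mol
n(A) = 322.3 / 79.13 = 4.073 mol
n(G) = 844.4 / 177.22 = 4.765 mol
n/ν for T = 15.35/3 = 5.117
n/ν for B = 2.751/1 = 2.751
n/ν for A = 4.073/1 = 4.073
n/ν for G = 4.765/1 = 4.765
Smallest n/ν is B → limiting reagent.
n(Q) = (3/1) × 2.751 = 8.253 mol
mass = 8.253 × 366.06 = 3021 g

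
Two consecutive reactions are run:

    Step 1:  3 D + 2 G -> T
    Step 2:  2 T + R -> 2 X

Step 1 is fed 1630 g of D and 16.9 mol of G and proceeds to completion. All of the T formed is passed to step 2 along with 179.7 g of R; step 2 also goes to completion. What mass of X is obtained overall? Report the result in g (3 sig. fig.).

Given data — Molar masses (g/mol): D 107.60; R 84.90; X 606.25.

Step 1:
n(D) = 1630 / 107.60 = 15.15 mol
n(G) = 16.90 mol
n/ν → D: 5.050, G: 8.450; D is limiting.
n(T) produced = (1/3) × 15.15 = 5.050 mol
Step 2:
n(T) available = 5.050 mol
n(R) = 179.7 / 84.90 = 2.117 mol
n/ν → T: 2.525, R: 2.117; R is limiting.
n(X) = (2/1) × 2.117 = 4.234 mol
mass = 4.234 × 606.25 = 2567 g

2570 g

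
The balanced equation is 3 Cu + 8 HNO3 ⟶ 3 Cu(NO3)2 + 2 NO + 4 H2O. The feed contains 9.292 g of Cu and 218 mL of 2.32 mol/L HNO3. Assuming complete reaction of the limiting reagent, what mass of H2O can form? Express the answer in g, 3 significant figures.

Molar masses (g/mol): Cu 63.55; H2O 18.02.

3.51 g

n(Cu) = 9.292 / 63.55 = 0.1462 mol
n(HNO3) = 2.32 × 218.0/1000 = 0.5058 mol
n/ν → Cu: 0.04873, HNO3: 0.06323; Cu is limiting.
n(H2O) = (4/3) × 0.1462 = 0.1949 mol
mass = 0.1949 × 18.02 = 3.512 g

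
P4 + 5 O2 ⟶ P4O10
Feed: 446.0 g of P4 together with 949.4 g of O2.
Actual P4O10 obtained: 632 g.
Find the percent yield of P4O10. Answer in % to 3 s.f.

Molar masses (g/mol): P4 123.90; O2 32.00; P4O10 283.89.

n(P4) = 446.0 / 123.90 = 3.600 mol
n(O2) = 949.4 / 32.00 = 29.67 mol
n/ν → P4: 3.600, O2: 5.934; P4 is limiting.
theoretical n(P4O10) = (1/1) × 3.600 = 3.600 mol → 1022 g
% yield = 632 / 1022 × 100 = 61.84 %

61.8 %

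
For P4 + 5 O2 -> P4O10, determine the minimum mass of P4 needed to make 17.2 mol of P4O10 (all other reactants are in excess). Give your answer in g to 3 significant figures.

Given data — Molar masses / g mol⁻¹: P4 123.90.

n(P4O10) = 17.20 mol
n(P4) = (1/1) × 17.20 = 17.20 mol
mass = 17.20 × 123.90 = 2131 g

2130 g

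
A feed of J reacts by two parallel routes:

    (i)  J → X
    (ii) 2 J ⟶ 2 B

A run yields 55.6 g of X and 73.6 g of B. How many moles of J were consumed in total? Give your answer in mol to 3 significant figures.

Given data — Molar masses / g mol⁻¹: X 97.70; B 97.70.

n(X) = 55.6 / 97.70 = 0.5691 mol
n(B) = 73.6 / 97.70 = 0.7533 mol
n(J) via (i) = (1/1)×0.5691 = 0.5691 mol
n(J) via (ii) = (2/2)×0.7533 = 0.7533 mol
total n(J) = 0.5691 + 0.7533 = 1.322 mol

1.32 mol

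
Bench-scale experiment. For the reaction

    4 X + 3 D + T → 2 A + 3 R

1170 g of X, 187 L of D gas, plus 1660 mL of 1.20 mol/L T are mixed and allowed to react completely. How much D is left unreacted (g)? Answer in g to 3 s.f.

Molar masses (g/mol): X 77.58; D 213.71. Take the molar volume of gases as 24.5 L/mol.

354 g

n(X) = 1170 / 77.58 = 15.08 mol
n(D) = 187.0 / 24.5 = 7.633 mol
n(T) = 1.20 × 1660/1000 = 1.992 mol
n/ν for X = 15.08/4 = 3.770
n/ν for D = 7.633/3 = 2.544
n/ν for T = 1.992/1 = 1.992
Smallest n/ν is T → limiting reagent.
D consumed = (3/1) × 1.992 = 5.976 mol
D remaining = 7.633 − 5.976 = 1.657 mol
mass = 1.657 × 213.71 = 354.1 g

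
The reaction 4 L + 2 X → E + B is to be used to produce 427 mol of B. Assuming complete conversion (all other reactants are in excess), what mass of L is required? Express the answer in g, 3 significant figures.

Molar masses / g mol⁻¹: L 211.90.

362000 g

n(B) = 427.0 mol
n(L) = (4/1) × 427.0 = 1708 mol
mass = 1708 × 211.90 = 361900 g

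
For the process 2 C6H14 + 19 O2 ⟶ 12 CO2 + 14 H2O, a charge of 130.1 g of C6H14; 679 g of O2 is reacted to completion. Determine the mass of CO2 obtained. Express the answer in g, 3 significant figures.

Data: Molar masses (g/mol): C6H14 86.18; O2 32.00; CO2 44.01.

399 g

n(C6H14) = 130.1 / 86.18 = 1.510 mol
n(O2) = 679.0 / 32.00 = 21.22 mol
n/ν for C6H14 = 1.510/2 = 0.7550
n/ν for O2 = 21.22/19 = 1.117
Smallest n/ν is C6H14 → limiting reagent.
n(CO2) = (12/2) × 1.510 = 9.060 mol
mass = 9.060 × 44.01 = 398.7 g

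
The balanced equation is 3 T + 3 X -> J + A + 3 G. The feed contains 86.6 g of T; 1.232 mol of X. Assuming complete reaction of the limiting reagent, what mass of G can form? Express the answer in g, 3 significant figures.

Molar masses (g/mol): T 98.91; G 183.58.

n(T) = 86.60 / 98.91 = 0.8755 mol
n(X) = 1.232 mol
n/ν for T = 0.8755/3 = 0.2918
n/ν for X = 1.232/3 = 0.4107
Smallest n/ν is T → limiting reagent.
n(G) = (3/3) × 0.8755 = 0.8755 mol
mass = 0.8755 × 183.58 = 160.7 g

161 g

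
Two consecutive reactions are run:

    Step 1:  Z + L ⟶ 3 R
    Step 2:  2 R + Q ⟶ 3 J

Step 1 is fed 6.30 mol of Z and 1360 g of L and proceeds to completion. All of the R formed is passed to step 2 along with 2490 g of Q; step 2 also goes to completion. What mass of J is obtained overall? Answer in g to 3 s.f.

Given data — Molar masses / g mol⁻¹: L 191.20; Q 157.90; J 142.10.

4030 g

Step 1:
n(Z) = 6.300 mol
n(L) = 1360 / 191.20 = 7.113 mol
n/ν for Z = 6.300/1 = 6.300
n/ν for L = 7.113/1 = 7.113
Smallest n/ν is Z → limiting reagent.
n(R) produced = (3/1) × 6.300 = 18.90 mol
Step 2:
n(R) available = 18.90 mol
n(Q) = 2490 / 157.90 = 15.77 mol
n/ν for R = 18.90/2 = 9.450
n/ν for Q = 15.77/1 = 15.77
Smallest n/ν is R → limiting reagent.
n(J) = (3/2) × 18.90 = 28.35 mol
mass = 28.35 × 142.10 = 4029 g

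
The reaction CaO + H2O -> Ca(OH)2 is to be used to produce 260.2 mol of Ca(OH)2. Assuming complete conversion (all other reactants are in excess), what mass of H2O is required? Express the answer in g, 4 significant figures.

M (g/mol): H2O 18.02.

n(Ca(OH)2) = 260.2 mol
n(H2O) = (1/1) × 260.2 = 260.2 mol
mass = 260.2 × 18.02 = 4689 g

4689 g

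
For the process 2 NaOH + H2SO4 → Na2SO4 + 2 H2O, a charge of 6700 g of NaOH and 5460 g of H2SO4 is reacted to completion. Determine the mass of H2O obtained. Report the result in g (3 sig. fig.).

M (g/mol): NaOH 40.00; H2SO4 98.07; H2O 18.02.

n(NaOH) = 6700 / 40.00 = 167.5 mol
n(H2SO4) = 5460 / 98.07 = 55.67 mol
n/ν → NaOH: 83.75, H2SO4: 55.67; H2SO4 is limiting.
n(H2O) = (2/1) × 55.67 = 111.3 mol
mass = 111.3 × 18.02 = 2006 g

2010 g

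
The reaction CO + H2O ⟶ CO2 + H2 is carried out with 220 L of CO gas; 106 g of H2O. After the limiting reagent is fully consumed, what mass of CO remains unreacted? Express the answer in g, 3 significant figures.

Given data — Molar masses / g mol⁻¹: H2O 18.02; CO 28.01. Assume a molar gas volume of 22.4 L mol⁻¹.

110 g

n(CO) = 220.0 / 22.4 = 9.821 mol
n(H2O) = 106.0 / 18.02 = 5.882 mol
n/ν for CO = 9.821/1 = 9.821
n/ν for H2O = 5.882/1 = 5.882
Smallest n/ν is H2O → limiting reagent.
CO consumed = (1/1) × 5.882 = 5.882 mol
CO remaining = 9.821 − 5.882 = 3.939 mol
mass = 3.939 × 28.01 = 110.3 g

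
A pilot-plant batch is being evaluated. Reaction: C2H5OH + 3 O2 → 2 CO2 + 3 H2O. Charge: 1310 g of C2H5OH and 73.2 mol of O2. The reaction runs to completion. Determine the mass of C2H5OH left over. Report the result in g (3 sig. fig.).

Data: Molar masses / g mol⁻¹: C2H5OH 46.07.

n(C2H5OH) = 1310 / 46.07 = 28.43 mol
n(O2) = 73.20 mol
n/ν for C2H5OH = 28.43/1 = 28.43
n/ν for O2 = 73.20/3 = 24.40
Smallest n/ν is O2 → limiting reagent.
C2H5OH consumed = (1/3) × 73.20 = 24.40 mol
C2H5OH remaining = 28.43 − 24.40 = 4.030 mol
mass = 4.030 × 46.07 = 185.7 g

186 g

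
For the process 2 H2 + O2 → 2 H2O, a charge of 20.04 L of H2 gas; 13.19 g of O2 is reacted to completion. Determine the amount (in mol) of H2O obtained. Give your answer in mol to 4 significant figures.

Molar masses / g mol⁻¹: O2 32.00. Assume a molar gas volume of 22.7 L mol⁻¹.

0.8244 mol

n(H2) = 20.04 / 22.7 = 0.8828 mol
n(O2) = 13.19 / 32.00 = 0.4122 mol
n/ν → H2: 0.4414, O2: 0.4122; O2 is limiting.
n(H2O) = (2/1) × 0.4122 = 0.8244 mol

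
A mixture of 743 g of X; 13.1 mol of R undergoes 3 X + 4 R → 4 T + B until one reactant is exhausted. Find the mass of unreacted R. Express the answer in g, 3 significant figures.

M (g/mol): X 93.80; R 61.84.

157 g

n(X) = 743.0 / 93.80 = 7.921 mol
n(R) = 13.10 mol
n/ν → X: 2.640, R: 3.275; X is limiting.
R consumed = (4/3) × 7.921 = 10.56 mol
R remaining = 13.10 − 10.56 = 2.540 mol
mass = 2.540 × 61.84 = 157.1 g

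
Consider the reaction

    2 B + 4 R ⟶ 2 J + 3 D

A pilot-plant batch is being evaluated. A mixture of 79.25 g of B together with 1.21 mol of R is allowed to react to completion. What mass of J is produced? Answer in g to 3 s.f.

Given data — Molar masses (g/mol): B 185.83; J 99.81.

n(B) = 79.25 / 185.83 = 0.4265 mol
n(R) = 1.210 mol
n/ν → B: 0.2133, R: 0.3025; B is limiting.
n(J) = (2/2) × 0.4265 = 0.4265 mol
mass = 0.4265 × 99.81 = 42.57 g

42.6 g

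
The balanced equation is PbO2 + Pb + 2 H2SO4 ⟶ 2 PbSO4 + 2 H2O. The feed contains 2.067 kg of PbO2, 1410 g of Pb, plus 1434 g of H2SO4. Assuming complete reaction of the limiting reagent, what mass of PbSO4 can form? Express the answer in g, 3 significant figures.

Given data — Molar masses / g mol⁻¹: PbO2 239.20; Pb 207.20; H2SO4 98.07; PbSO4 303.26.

n(PbO2) = 2.067×1000 / 239.20 = 8.641 mol
n(Pb) = 1410 / 207.20 = 6.805 mol
n(H2SO4) = 1434 / 98.07 = 14.62 mol
n/ν → PbO2: 8.641, Pb: 6.805, H2SO4: 7.310; Pb is limiting.
n(PbSO4) = (2/1) × 6.805 = 13.61 mol
mass = 13.61 × 303.26 = 4127 g

4130 g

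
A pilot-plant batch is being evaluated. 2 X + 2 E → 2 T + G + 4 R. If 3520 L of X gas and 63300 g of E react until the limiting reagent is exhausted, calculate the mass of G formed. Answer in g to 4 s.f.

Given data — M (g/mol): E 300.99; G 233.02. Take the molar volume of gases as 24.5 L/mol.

16740 g

n(X) = 3520 / 24.5 = 143.7 mol
n(E) = 63300 / 300.99 = 210.3 mol
n/ν for X = 143.7/2 = 71.85
n/ν for E = 210.3/2 = 105.2
Smallest n/ν is X → limiting reagent.
n(G) = (1/2) × 143.7 = 71.85 mol
mass = 71.85 × 233.02 = 16740 g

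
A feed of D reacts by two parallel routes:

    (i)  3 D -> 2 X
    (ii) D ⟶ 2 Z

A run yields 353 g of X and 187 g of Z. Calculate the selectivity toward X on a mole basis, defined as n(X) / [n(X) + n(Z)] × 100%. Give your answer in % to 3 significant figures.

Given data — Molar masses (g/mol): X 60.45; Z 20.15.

n(X) = 353 / 60.45 = 5.840 mol
n(Z) = 187 / 20.15 = 9.280 mol
selectivity = 5.840/(5.840+9.280) × 100 = 38.62 %

38.6 %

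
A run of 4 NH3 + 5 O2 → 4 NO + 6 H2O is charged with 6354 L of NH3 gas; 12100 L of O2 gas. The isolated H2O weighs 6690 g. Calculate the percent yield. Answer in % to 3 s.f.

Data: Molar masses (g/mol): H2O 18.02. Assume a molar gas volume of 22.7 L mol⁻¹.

88.4 %

n(NH3) = 6354 / 22.7 = 279.9 mol
n(O2) = 12100 / 22.7 = 533.0 mol
n/ν for NH3 = 279.9/4 = 69.98
n/ν for O2 = 533.0/5 = 106.6
Smallest n/ν is NH3 → limiting reagent.
theoretical n(H2O) = (6/4) × 279.9 = 419.9 mol → 7567 g
% yield = 6690 / 7567 × 100 = 88.41 %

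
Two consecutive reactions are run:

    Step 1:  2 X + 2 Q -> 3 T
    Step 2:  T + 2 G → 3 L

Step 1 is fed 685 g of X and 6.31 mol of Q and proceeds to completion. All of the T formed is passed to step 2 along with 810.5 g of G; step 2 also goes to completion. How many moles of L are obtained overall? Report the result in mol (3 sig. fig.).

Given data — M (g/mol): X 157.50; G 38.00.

19.6 mol

Step 1:
n(X) = 685.0 / 157.50 = 4.349 mol
n(Q) = 6.310 mol
n/ν for X = 4.349/2 = 2.175
n/ν for Q = 6.310/2 = 3.155
Smallest n/ν is X → limiting reagent.
n(T) produced = (3/2) × 4.349 = 6.524 mol
Step 2:
n(T) available = 6.524 mol
n(G) = 810.5 / 38.00 = 21.33 mol
n/ν for T = 6.524/1 = 6.524
n/ν for G = 21.33/2 = 10.67
Smallest n/ν is T → limiting reagent.
n(L) = (3/1) × 6.524 = 19.57 mol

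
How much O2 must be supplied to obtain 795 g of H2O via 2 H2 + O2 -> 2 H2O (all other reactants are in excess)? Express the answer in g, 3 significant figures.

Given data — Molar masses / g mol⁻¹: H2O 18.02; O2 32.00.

706 g

n(H2O) = 795 / 18.02 = 44.12 mol
n(O2) = (1/2) × 44.12 = 22.06 mol
mass = 22.06 × 32.00 = 705.9 g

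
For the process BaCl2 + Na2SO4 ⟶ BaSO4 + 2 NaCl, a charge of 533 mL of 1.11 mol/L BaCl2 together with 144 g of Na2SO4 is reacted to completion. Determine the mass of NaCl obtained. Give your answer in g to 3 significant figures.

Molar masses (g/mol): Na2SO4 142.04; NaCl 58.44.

69.1 g

n(BaCl2) = 1.11 × 533.0/1000 = 0.5916 mol
n(Na2SO4) = 144.0 / 142.04 = 1.014 mol
n/ν for BaCl2 = 0.5916/1 = 0.5916
n/ν for Na2SO4 = 1.014/1 = 1.014
Smallest n/ν is BaCl2 → limiting reagent.
n(NaCl) = (2/1) × 0.5916 = 1.183 mol
mass = 1.183 × 58.44 = 69.13 g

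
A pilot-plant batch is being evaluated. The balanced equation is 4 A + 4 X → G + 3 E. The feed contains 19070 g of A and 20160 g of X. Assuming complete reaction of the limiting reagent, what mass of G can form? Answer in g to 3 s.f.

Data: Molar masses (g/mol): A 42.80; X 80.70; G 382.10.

23900 g

n(A) = 19070 / 42.80 = 445.6 mol
n(X) = 20160 / 80.70 = 249.8 mol
n/ν for A = 445.6/4 = 111.4
n/ν for X = 249.8/4 = 62.45
Smallest n/ν is X → limiting reagent.
n(G) = (1/4) × 249.8 = 62.45 mol
mass = 62.45 × 382.10 = 23860 g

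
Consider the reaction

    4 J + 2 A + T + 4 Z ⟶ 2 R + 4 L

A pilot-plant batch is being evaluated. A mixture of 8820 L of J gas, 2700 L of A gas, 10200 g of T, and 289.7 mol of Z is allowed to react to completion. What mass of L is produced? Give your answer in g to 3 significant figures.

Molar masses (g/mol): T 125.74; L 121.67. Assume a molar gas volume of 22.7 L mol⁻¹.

28900 g

n(J) = 8820 / 22.7 = 388.5 mol
n(A) = 2700 / 22.7 = 118.9 mol
n(T) = 10200 / 125.74 = 81.12 mol
n(Z) = 289.7 mol
n/ν for J = 388.5/4 = 97.13
n/ν for A = 118.9/2 = 59.45
n/ν for T = 81.12/1 = 81.12
n/ν for Z = 289.7/4 = 72.43
Smallest n/ν is A → limiting reagent.
n(L) = (4/2) × 118.9 = 237.8 mol
mass = 237.8 × 121.67 = 28930 g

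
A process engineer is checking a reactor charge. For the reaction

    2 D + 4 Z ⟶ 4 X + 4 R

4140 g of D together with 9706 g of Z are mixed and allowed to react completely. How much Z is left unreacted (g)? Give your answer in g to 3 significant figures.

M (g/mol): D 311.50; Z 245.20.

3190 g

n(D) = 4140 / 311.50 = 13.29 mol
n(Z) = 9706 / 245.20 = 39.58 mol
n/ν for D = 13.29/2 = 6.645
n/ν for Z = 39.58/4 = 9.895
Smallest n/ν is D → limiting reagent.
Z consumed = (4/2) × 13.29 = 26.58 mol
Z remaining = 39.58 − 26.58 = 13.00 mol
mass = 13.00 × 245.20 = 3188 g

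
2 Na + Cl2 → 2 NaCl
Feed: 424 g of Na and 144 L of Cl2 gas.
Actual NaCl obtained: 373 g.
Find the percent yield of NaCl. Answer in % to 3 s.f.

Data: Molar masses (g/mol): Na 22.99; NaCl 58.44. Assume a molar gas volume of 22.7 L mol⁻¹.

50.3 %

n(Na) = 424.0 / 22.99 = 18.44 mol
n(Cl2) = 144.0 / 22.7 = 6.344 mol
n/ν → Na: 9.220, Cl2: 6.344; Cl2 is limiting.
theoretical n(NaCl) = (2/1) × 6.344 = 12.69 mol → 741.6 g
% yield = 373 / 741.6 × 100 = 50.30 %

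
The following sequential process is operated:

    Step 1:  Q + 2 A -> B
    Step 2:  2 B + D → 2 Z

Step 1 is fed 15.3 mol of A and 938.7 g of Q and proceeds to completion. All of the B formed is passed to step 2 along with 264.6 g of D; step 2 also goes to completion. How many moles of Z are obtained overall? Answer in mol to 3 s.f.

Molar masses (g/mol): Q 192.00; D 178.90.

Step 1:
n(A) = 15.30 mol
n(Q) = 938.7 / 192.00 = 4.889 mol
n/ν for A = 15.30/2 = 7.650
n/ν for Q = 4.889/1 = 4.889
Smallest n/ν is Q → limiting reagent.
n(B) produced = (1/1) × 4.889 = 4.889 mol
Step 2:
n(B) available = 4.889 mol
n(D) = 264.6 / 178.90 = 1.479 mol
n/ν for B = 4.889/2 = 2.445
n/ν for D = 1.479/1 = 1.479
Smallest n/ν is D → limiting reagent.
n(Z) = (2/1) × 1.479 = 2.958 mol

2.96 mol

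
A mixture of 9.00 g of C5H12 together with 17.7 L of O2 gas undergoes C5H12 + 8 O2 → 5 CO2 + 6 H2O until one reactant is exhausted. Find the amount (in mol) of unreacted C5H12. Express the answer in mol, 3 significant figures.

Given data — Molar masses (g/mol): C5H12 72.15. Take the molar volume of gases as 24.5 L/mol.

0.0344 mol

n(C5H12) = 9.000 / 72.15 = 0.1247 mol
n(O2) = 17.70 / 24.5 = 0.7224 mol
n/ν for C5H12 = 0.1247/1 = 0.1247
n/ν for O2 = 0.7224/8 = 0.09030
Smallest n/ν is O2 → limiting reagent.
C5H12 consumed = (1/8) × 0.7224 = 0.09030 mol
C5H12 remaining = 0.1247 − 0.09030 = 0.03440 mol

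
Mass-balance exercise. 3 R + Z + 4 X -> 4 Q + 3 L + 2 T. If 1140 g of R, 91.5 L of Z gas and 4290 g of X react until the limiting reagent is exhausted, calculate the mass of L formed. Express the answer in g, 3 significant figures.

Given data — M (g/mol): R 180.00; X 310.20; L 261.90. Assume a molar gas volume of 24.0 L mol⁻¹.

n(R) = 1140 / 180.00 = 6.333 mol
n(Z) = 91.50 / 24.0 = 3.813 mol
n(X) = 4290 / 310.20 = 13.83 mol
n/ν → R: 2.111, Z: 3.813, X: 3.458; R is limiting.
n(L) = (3/3) × 6.333 = 6.333 mol
mass = 6.333 × 261.90 = 1659 g

1660 g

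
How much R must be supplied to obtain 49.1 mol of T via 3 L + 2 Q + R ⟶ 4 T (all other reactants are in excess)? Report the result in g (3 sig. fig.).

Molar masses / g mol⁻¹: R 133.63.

1640 g

n(T) = 49.10 mol
n(R) = (1/4) × 49.10 = 12.28 mol
mass = 12.28 × 133.63 = 1641 g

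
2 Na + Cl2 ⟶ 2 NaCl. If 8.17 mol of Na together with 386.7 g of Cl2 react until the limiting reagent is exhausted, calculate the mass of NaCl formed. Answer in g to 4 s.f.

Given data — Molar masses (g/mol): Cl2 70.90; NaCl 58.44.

477.5 g

n(Na) = 8.170 mol
n(Cl2) = 386.7 / 70.90 = 5.454 mol
n/ν for Na = 8.170/2 = 4.085
n/ν for Cl2 = 5.454/1 = 5.454
Smallest n/ν is Na → limiting reagent.
n(NaCl) = (2/2) × 8.170 = 8.170 mol
mass = 8.170 × 58.44 = 477.5 g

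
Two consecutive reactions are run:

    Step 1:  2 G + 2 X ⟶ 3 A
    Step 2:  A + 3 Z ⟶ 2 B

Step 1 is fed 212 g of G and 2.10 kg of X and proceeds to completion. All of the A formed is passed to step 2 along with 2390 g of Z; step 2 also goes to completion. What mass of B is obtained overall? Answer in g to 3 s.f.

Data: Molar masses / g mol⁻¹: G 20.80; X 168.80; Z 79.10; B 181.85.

Step 1:
n(G) = 212.0 / 20.80 = 10.19 mol
n(X) = 2.100×1000 / 168.80 = 12.44 mol
n/ν → G: 5.095, X: 6.220; G is limiting.
n(A) produced = (3/2) × 10.19 = 15.29 mol
Step 2:
n(A) available = 15.29 mol
n(Z) = 2390 / 79.10 = 30.21 mol
n/ν → A: 15.29, Z: 10.07; Z is limiting.
n(B) = (2/3) × 30.21 = 20.14 mol
mass = 20.14 × 181.85 = 3662 g

3660 g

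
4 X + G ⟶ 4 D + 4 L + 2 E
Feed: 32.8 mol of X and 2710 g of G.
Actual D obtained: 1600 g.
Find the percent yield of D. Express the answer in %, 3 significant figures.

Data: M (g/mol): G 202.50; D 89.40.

54.6 %

n(X) = 32.80 mol
n(G) = 2710 / 202.50 = 13.38 mol
n/ν for X = 32.80/4 = 8.200
n/ν for G = 13.38/1 = 13.38
Smallest n/ν is X → limiting reagent.
theoretical n(D) = (4/4) × 32.80 = 32.80 mol → 2932 g
% yield = 1600 / 2932 × 100 = 54.57 %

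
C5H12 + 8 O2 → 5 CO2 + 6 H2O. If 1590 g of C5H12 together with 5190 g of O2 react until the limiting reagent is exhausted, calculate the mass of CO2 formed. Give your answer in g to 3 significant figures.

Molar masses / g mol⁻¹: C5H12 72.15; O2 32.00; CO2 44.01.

n(C5H12) = 1590 / 72.15 = 22.04 mol
n(O2) = 5190 / 32.00 = 162.2 mol
n/ν for C5H12 = 22.04/1 = 22.04
n/ν for O2 = 162.2/8 = 20.28
Smallest n/ν is O2 → limiting reagent.
n(CO2) = (5/8) × 162.2 = 101.4 mol
mass = 101.4 × 44.01 = 4463 g

4460 g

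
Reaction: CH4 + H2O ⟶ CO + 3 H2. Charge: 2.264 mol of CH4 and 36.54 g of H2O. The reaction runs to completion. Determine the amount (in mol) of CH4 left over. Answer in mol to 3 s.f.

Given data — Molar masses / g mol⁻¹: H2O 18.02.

0.236 mol

n(CH4) = 2.264 mol
n(H2O) = 36.54 / 18.02 = 2.028 mol
n/ν for CH4 = 2.264/1 = 2.264
n/ν for H2O = 2.028/1 = 2.028
Smallest n/ν is H2O → limiting reagent.
CH4 consumed = (1/1) × 2.028 = 2.028 mol
CH4 remaining = 2.264 − 2.028 = 0.2360 mol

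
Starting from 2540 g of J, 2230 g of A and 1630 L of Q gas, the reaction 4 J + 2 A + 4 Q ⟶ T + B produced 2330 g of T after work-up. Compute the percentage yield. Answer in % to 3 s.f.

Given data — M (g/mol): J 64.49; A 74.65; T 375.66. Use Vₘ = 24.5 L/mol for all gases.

63.0 %

n(J) = 2540 / 64.49 = 39.39 mol
n(A) = 2230 / 74.65 = 29.87 mol
n(Q) = 1630 / 24.5 = 66.53 mol
n/ν → J: 9.848, A: 14.94, Q: 16.63; J is limiting.
theoretical n(T) = (1/4) × 39.39 = 9.848 mol → 3699 g
% yield = 2330 / 3699 × 100 = 62.99 %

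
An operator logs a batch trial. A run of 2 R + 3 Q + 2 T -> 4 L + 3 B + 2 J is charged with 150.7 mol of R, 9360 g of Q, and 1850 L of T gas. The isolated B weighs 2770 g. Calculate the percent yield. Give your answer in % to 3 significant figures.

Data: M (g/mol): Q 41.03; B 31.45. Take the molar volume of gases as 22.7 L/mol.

n(R) = 150.7 mol
n(Q) = 9360 / 41.03 = 228.1 mol
n(T) = 1850 / 22.7 = 81.50 mol
n/ν → R: 75.35, Q: 76.03, T: 40.75; T is limiting.
theoretical n(B) = (3/2) × 81.50 = 122.3 mol → 3846 g
% yield = 2770 / 3846 × 100 = 72.02 %

72.0 %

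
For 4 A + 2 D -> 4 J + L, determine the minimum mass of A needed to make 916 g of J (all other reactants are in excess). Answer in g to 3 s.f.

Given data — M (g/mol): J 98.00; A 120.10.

n(J) = 916 / 98.00 = 9.347 mol
n(A) = (4/4) × 9.347 = 9.347 mol
mass = 9.347 × 120.10 = 1123 g

1120 g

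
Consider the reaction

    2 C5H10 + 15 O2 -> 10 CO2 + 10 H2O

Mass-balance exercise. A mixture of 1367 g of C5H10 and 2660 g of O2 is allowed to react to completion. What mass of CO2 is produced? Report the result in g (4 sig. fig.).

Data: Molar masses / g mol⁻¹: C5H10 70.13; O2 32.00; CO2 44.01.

2439 g

n(C5H10) = 1367 / 70.13 = 19.49 mol
n(O2) = 2660 / 32.00 = 83.13 mol
n/ν for C5H10 = 19.49/2 = 9.745
n/ν for O2 = 83.13/15 = 5.542
Smallest n/ν is O2 → limiting reagent.
n(CO2) = (10/15) × 83.13 = 55.42 mol
mass = 55.42 × 44.01 = 2439 g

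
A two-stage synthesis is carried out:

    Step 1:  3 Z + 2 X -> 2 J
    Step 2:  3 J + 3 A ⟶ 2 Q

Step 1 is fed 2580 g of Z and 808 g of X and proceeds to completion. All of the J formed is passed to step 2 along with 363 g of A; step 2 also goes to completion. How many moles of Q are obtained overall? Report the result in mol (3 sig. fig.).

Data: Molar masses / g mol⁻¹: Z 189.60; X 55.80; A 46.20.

5.24 mol

Step 1:
n(Z) = 2580 / 189.60 = 13.61 mol
n(X) = 808.0 / 55.80 = 14.48 mol
n/ν → Z: 4.537, X: 7.240; Z is limiting.
n(J) produced = (2/3) × 13.61 = 9.073 mol
Step 2:
n(J) available = 9.073 mol
n(A) = 363.0 / 46.20 = 7.857 mol
n/ν → J: 3.024, A: 2.619; A is limiting.
n(Q) = (2/3) × 7.857 = 5.238 mol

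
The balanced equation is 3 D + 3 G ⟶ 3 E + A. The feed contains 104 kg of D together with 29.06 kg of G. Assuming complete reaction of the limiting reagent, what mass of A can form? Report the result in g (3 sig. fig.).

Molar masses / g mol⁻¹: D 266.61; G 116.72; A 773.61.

64200 g

n(D) = 104.0×1000 / 266.61 = 390.1 mol
n(G) = 29.06×1000 / 116.72 = 249.0 mol
n/ν for D = 390.1/3 = 130.0
n/ν for G = 249.0/3 = 83.00
Smallest n/ν is G → limiting reagent.
n(A) = (1/3) × 249.0 = 83.00 mol
mass = 83.00 × 773.61 = 64210 g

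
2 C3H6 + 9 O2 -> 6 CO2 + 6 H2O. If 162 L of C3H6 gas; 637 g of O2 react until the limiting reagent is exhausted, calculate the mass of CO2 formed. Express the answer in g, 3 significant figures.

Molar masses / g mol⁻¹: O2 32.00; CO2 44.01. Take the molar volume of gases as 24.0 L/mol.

n(C3H6) = 162.0 / 24.0 = 6.750 mol
n(O2) = 637.0 / 32.00 = 19.91 mol
n/ν → C3H6: 3.375, O2: 2.212; O2 is limiting.
n(CO2) = (6/9) × 19.91 = 13.27 mol
mass = 13.27 × 44.01 = 584.0 g

584 g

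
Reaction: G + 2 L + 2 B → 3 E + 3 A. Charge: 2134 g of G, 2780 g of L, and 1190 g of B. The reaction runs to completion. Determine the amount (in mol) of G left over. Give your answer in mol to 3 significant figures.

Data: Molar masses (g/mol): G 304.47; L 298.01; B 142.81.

n(G) = 2134 / 304.47 = 7.009 mol
n(L) = 2780 / 298.01 = 9.329 mol
n(B) = 1190 / 142.81 = 8.333 mol
n/ν for G = 7.009/1 = 7.009
n/ν for L = 9.329/2 = 4.665
n/ν for B = 8.333/2 = 4.167
Smallest n/ν is B → limiting reagent.
G consumed = (1/2) × 8.333 = 4.167 mol
G remaining = 7.009 − 4.167 = 2.842 mol

2.84 mol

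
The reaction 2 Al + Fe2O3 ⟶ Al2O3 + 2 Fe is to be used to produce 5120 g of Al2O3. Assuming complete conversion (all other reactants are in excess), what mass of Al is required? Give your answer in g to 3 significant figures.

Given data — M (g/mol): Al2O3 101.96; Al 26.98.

n(Al2O3) = 5120 / 101.96 = 50.22 mol
n(Al) = (2/1) × 50.22 = 100.4 mol
mass = 100.4 × 26.98 = 2709 g

2710 g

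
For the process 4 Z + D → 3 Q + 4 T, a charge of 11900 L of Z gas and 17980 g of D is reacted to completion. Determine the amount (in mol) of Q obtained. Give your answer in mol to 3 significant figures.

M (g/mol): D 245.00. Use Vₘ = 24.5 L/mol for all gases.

n(Z) = 11900 / 24.5 = 485.7 mol
n(D) = 17980 / 245.00 = 73.39 mol
n/ν → Z: 121.4, D: 73.39; D is limiting.
n(Q) = (3/1) × 73.39 = 220.2 mol

220 mol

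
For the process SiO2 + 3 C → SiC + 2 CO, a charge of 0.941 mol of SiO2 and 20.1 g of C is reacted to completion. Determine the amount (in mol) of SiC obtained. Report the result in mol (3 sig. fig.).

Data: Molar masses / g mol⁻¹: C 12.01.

n(SiO2) = 0.9410 mol
n(C) = 20.10 / 12.01 = 1.674 mol
n/ν → SiO2: 0.9410, C: 0.5580; C is limiting.
n(SiC) = (1/3) × 1.674 = 0.5580 mol

0.558 mol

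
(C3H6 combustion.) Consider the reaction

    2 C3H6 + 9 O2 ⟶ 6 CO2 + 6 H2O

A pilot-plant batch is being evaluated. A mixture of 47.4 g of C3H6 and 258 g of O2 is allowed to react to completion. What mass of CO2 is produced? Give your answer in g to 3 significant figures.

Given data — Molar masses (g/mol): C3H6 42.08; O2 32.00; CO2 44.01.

n(C3H6) = 47.40 / 42.08 = 1.126 mol
n(O2) = 258.0 / 32.00 = 8.063 mol
n/ν → C3H6: 0.5630, O2: 0.8959; C3H6 is limiting.
n(CO2) = (6/2) × 1.126 = 3.378 mol
mass = 3.378 × 44.01 = 148.7 g

149 g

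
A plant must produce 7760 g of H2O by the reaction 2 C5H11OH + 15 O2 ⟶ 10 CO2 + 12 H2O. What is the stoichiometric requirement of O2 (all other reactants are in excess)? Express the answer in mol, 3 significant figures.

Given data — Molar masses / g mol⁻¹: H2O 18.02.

538 mol

n(H2O) = 7760 / 18.02 = 430.6 mol
n(O2) = (15/12) × 430.6 = 538.3 mol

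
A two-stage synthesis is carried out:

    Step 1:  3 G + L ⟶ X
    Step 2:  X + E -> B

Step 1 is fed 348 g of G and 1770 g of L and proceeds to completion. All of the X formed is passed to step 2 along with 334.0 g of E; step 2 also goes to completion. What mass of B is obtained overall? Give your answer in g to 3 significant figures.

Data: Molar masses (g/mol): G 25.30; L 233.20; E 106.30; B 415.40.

Step 1:
n(G) = 348.0 / 25.30 = 13.75 mol
n(L) = 1770 / 233.20 = 7.590 mol
n/ν for G = 13.75/3 = 4.583
n/ν for L = 7.590/1 = 7.590
Smallest n/ν is G → limiting reagent.
n(X) produced = (1/3) × 13.75 = 4.583 mol
Step 2:
n(X) available = 4.583 mol
n(E) = 334.0 / 106.30 = 3.142 mol
n/ν for X = 4.583/1 = 4.583
n/ν for E = 3.142/1 = 3.142
Smallest n/ν is E → limiting reagent.
n(B) = (1/1) × 3.142 = 3.142 mol
mass = 3.142 × 415.40 = 1305 g

1310 g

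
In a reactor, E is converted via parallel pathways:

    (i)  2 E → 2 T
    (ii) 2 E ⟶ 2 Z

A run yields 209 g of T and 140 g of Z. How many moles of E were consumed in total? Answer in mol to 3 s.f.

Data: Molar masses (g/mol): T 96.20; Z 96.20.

n(T) = 209 / 96.20 = 2.173 mol
n(Z) = 140 / 96.20 = 1.455 mol
n(E) via (i) = (2/2)×2.173 = 2.173 mol
n(E) via (ii) = (2/2)×1.455 = 1.455 mol
total n(E) = 2.173 + 1.455 = 3.628 mol

3.63 mol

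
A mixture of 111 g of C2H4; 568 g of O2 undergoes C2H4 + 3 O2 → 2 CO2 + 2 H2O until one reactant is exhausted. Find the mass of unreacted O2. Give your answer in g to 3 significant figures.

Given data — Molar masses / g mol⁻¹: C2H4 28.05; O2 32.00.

188 g

n(C2H4) = 111.0 / 28.05 = 3.957 mol
n(O2) = 568.0 / 32.00 = 17.75 mol
n/ν → C2H4: 3.957, O2: 5.917; C2H4 is limiting.
O2 consumed = (3/1) × 3.957 = 11.87 mol
O2 remaining = 17.75 − 11.87 = 5.880 mol
mass = 5.880 × 32.00 = 188.2 g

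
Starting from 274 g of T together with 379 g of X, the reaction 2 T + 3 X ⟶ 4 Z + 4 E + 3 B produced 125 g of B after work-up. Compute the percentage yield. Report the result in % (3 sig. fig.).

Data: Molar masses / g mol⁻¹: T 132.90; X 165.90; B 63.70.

n(T) = 274.0 / 132.90 = 2.062 mol
n(X) = 379.0 / 165.90 = 2.285 mol
n/ν for T = 2.062/2 = 1.031
n/ν for X = 2.285/3 = 0.7617
Smallest n/ν is X → limiting reagent.
theoretical n(B) = (3/3) × 2.285 = 2.285 mol → 145.6 g
% yield = 125 / 145.6 × 100 = 85.85 %

85.9 %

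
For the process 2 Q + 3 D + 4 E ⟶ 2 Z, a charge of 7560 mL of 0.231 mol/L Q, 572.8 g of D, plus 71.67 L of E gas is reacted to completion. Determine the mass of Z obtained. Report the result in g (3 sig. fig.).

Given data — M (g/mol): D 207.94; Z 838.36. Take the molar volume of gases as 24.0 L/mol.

1250 g

n(Q) = 0.231 × 7560/1000 = 1.746 mol
n(D) = 572.8 / 207.94 = 2.755 mol
n(E) = 71.67 / 24.0 = 2.986 mol
n/ν → Q: 0.8730, D: 0.9183, E: 0.7465; E is limiting.
n(Z) = (2/4) × 2.986 = 1.493 mol
mass = 1.493 × 838.36 = 1252 g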